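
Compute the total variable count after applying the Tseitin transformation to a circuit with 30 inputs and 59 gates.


The Tseitin transformation introduces one auxiliary variable per gate.
Total variables = inputs + gates = 30 + 59 = 89.

89


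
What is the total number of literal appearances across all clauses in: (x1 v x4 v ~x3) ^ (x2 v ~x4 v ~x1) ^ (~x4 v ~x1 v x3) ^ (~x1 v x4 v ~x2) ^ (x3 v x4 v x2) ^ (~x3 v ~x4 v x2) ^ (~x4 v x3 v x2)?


Clause lengths: 3, 3, 3, 3, 3, 3, 3.
Sum = 3 + 3 + 3 + 3 + 3 + 3 + 3 = 21.

21


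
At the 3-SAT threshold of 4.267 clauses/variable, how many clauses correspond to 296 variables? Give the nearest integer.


The 3-SAT phase transition occurs at approximately 4.267 clauses per variable.
m = 4.267 * 296 = 1263.032.
Rounded to nearest integer: 1263.

1263


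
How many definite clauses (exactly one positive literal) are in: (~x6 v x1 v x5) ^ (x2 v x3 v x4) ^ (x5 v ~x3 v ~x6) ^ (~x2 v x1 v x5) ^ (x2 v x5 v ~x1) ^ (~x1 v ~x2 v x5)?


A definite clause has exactly one positive literal.
Clause 1: 2 positive -> not definite
Clause 2: 3 positive -> not definite
Clause 3: 1 positive -> definite
Clause 4: 2 positive -> not definite
Clause 5: 2 positive -> not definite
Clause 6: 1 positive -> definite
Definite clause count = 2.

2


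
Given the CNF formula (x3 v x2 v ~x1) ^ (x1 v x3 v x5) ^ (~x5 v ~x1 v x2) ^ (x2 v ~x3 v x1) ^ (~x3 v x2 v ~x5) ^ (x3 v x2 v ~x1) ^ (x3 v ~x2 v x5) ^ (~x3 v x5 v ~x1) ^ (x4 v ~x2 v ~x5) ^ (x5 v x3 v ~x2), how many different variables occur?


Identify each distinct variable in the formula.
Variables found: x1, x2, x3, x4, x5.
Total distinct variables = 5.

5


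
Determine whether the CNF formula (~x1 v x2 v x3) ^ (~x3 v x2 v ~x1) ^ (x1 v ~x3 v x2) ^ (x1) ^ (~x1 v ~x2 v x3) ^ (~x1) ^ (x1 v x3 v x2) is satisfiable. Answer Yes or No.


Check all 8 possible truth assignments.
Number of satisfying assignments found: 0.
The formula is unsatisfiable.

No


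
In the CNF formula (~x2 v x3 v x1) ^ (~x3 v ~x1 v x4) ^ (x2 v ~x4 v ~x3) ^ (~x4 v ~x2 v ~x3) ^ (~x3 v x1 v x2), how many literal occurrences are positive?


Scan each clause for unnegated literals.
Clause 1: 2 positive; Clause 2: 1 positive; Clause 3: 1 positive; Clause 4: 0 positive; Clause 5: 2 positive.
Total positive literal occurrences = 6.

6


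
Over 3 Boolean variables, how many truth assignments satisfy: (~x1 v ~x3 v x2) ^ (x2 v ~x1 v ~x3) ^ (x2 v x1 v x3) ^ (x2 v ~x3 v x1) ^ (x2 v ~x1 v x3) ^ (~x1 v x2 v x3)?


Enumerate all 8 truth assignments over 3 variables.
Test each against every clause.
Satisfying assignments found: 4.

4


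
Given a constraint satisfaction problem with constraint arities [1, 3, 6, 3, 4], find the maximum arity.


The arities are: 1, 3, 6, 3, 4.
Scan for the maximum value.
Maximum arity = 6.

6


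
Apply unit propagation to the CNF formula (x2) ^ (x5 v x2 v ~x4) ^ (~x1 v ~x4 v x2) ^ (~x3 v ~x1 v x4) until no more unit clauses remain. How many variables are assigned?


Unit propagation repeatedly assigns the literal in any unit clause, then simplifies.
Assignments in order: x2 = T.
No further unit clauses remain.
Total variables assigned = 1.

1


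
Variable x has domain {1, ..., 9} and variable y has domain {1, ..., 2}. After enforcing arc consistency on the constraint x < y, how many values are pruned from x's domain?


For the constraint x < y, x needs a supporting value in y's domain.
x can be at most 1 (one less than y's maximum).
Valid x values from domain: 1 out of 9.
Pruned = 9 - 1 = 8.

8


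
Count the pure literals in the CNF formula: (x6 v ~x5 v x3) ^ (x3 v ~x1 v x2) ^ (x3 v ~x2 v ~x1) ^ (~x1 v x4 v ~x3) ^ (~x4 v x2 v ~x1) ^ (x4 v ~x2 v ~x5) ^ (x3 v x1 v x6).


A pure literal appears in only one polarity across all clauses.
Pure literals: x5 (negative only), x6 (positive only).
Count = 2.

2


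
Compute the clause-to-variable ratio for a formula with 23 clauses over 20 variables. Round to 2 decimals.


Clause-to-variable ratio = clauses / variables.
23 / 20 = 1.15.

1.15


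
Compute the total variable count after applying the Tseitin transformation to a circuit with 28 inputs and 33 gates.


The Tseitin transformation introduces one auxiliary variable per gate.
Total variables = inputs + gates = 28 + 33 = 61.

61


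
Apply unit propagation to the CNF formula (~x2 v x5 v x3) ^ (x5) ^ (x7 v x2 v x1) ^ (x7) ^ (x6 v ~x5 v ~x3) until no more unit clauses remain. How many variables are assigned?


Unit propagation repeatedly assigns the literal in any unit clause, then simplifies.
Assignments in order: x5 = T, x7 = T.
No further unit clauses remain.
Total variables assigned = 2.

2


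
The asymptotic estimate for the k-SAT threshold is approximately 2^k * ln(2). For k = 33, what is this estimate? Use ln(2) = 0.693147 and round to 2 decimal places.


Using the asymptotic formula: threshold ~ 2^k * ln(2).
2^33 = 8589934592.
8589934592 * 0.693147 = 5954087392.64.

5954087392.64


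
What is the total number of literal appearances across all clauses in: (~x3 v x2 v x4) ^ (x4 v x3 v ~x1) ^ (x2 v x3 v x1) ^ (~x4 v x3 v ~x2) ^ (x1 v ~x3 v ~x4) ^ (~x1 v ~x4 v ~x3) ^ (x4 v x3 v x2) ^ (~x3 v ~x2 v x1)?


Clause lengths: 3, 3, 3, 3, 3, 3, 3, 3.
Sum = 3 + 3 + 3 + 3 + 3 + 3 + 3 + 3 = 24.

24


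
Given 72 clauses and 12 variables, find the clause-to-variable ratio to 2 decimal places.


Clause-to-variable ratio = clauses / variables.
72 / 12 = 6.0.

6.0


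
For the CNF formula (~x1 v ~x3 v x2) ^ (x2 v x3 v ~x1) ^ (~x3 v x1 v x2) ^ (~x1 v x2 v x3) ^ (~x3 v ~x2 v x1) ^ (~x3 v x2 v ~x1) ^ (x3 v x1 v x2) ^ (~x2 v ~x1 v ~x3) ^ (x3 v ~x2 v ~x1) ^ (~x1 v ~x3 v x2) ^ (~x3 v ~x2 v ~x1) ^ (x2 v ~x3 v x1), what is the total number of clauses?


Each group enclosed in parentheses joined by ^ is one clause.
Counting the conjuncts: 12 clauses.

12


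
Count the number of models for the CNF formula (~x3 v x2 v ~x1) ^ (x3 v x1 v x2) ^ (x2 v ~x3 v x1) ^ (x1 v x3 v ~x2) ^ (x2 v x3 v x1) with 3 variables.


Enumerate all 8 truth assignments over 3 variables.
Test each against every clause.
Satisfying assignments found: 4.

4


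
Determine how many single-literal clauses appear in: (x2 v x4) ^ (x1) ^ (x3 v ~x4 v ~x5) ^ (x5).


A unit clause contains exactly one literal.
Unit clauses found: (x1), (x5).
Count = 2.

2


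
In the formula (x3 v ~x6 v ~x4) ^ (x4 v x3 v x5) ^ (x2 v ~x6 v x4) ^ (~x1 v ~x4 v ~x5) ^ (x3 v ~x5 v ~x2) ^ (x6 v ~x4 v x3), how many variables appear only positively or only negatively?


A pure literal appears in only one polarity across all clauses.
Pure literals: x1 (negative only), x3 (positive only).
Count = 2.

2


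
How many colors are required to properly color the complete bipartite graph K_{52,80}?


K_{52,80} is bipartite by definition: the two parts are independent sets, with every edge crossing between them.
Color all vertices in one part with color 1 and all vertices in the other part with color 2.
Since the graph has at least one edge, one color does not suffice.
Chromatic number = 2.

2


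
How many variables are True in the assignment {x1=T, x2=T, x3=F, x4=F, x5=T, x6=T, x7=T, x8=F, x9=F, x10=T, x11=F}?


The weight is the number of variables assigned True.
True variables: x1, x2, x5, x6, x7, x10.
Weight = 6.

6


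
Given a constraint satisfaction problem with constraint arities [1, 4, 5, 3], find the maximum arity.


The arities are: 1, 4, 5, 3.
Scan for the maximum value.
Maximum arity = 5.

5


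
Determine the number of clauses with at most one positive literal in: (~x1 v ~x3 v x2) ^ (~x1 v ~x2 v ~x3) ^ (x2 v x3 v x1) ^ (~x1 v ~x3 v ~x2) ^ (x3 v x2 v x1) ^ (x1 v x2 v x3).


A Horn clause has at most one positive literal.
Clause 1: 1 positive lit(s) -> Horn
Clause 2: 0 positive lit(s) -> Horn
Clause 3: 3 positive lit(s) -> not Horn
Clause 4: 0 positive lit(s) -> Horn
Clause 5: 3 positive lit(s) -> not Horn
Clause 6: 3 positive lit(s) -> not Horn
Total Horn clauses = 3.

3


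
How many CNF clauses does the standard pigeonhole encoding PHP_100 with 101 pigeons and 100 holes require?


The PHP encoding has two parts:
1) At-least-one-hole clauses: 101 (one per pigeon, each with 100 literals).
2) At-most-one-pigeon-per-hole clauses: 100 holes * C(101,2) = 100 * 5050 = 505000.
Total clauses = 101 + 505000 = 505101.

505101


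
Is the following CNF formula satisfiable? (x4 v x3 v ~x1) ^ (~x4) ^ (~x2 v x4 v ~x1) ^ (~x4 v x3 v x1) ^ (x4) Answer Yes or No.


Check all 16 possible truth assignments.
Number of satisfying assignments found: 0.
The formula is unsatisfiable.

No


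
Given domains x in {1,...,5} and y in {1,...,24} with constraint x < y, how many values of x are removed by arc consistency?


For the constraint x < y, x needs a supporting value in y's domain.
x can be at most 23 (one less than y's maximum).
Valid x values from domain: 5 out of 5.
Pruned = 5 - 5 = 0.

0


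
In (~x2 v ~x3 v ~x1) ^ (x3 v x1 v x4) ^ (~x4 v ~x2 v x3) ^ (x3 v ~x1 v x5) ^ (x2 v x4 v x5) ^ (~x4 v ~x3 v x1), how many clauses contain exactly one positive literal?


A definite clause has exactly one positive literal.
Clause 1: 0 positive -> not definite
Clause 2: 3 positive -> not definite
Clause 3: 1 positive -> definite
Clause 4: 2 positive -> not definite
Clause 5: 3 positive -> not definite
Clause 6: 1 positive -> definite
Definite clause count = 2.

2


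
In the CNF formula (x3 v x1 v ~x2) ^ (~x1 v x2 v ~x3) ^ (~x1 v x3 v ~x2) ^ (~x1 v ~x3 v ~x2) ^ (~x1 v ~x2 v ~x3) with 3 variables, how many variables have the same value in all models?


Find all satisfying assignments: 4 model(s).
Check which variables have the same value in every model.
No variable is fixed across all models.
Backbone size = 0.

0


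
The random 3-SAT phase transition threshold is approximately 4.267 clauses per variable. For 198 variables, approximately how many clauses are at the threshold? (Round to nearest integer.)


The 3-SAT phase transition occurs at approximately 4.267 clauses per variable.
m = 4.267 * 198 = 844.866.
Rounded to nearest integer: 845.

845


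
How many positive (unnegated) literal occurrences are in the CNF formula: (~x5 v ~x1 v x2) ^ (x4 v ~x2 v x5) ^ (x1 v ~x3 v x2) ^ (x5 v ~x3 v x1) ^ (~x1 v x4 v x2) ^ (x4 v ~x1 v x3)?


Scan each clause for unnegated literals.
Clause 1: 1 positive; Clause 2: 2 positive; Clause 3: 2 positive; Clause 4: 2 positive; Clause 5: 2 positive; Clause 6: 2 positive.
Total positive literal occurrences = 11.

11


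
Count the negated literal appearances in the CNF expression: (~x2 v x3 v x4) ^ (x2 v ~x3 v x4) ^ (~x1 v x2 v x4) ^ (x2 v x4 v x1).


Scan each clause for negated literals.
Clause 1: 1 negative; Clause 2: 1 negative; Clause 3: 1 negative; Clause 4: 0 negative.
Total negative literal occurrences = 3.

3


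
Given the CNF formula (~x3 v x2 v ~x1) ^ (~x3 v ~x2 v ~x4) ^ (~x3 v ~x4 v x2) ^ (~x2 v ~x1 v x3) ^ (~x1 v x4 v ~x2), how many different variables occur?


Identify each distinct variable in the formula.
Variables found: x1, x2, x3, x4.
Total distinct variables = 4.

4


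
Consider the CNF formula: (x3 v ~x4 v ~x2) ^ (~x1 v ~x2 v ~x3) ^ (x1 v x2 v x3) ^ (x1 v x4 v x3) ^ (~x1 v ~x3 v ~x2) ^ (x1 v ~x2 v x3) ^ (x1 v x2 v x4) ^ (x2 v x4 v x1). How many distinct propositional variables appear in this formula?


Identify each distinct variable in the formula.
Variables found: x1, x2, x3, x4.
Total distinct variables = 4.

4


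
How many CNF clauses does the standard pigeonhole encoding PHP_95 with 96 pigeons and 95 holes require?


The PHP encoding has two parts:
1) At-least-one-hole clauses: 96 (one per pigeon, each with 95 literals).
2) At-most-one-pigeon-per-hole clauses: 95 holes * C(96,2) = 95 * 4560 = 433200.
Total clauses = 96 + 433200 = 433296.

433296


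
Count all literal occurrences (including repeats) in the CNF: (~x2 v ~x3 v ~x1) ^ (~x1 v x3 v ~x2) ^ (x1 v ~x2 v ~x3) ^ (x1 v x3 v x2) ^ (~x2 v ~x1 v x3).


Clause lengths: 3, 3, 3, 3, 3.
Sum = 3 + 3 + 3 + 3 + 3 = 15.

15


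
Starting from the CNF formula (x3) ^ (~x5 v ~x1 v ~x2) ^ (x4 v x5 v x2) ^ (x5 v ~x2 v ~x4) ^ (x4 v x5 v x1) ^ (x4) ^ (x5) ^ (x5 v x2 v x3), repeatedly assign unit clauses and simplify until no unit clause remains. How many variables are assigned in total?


Unit propagation repeatedly assigns the literal in any unit clause, then simplifies.
Assignments in order: x3 = T, x4 = T, x5 = T.
No further unit clauses remain.
Total variables assigned = 3.

3


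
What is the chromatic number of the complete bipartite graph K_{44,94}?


K_{44,94} is bipartite by definition: the two parts are independent sets, with every edge crossing between them.
Color all vertices in one part with color 1 and all vertices in the other part with color 2.
Since the graph has at least one edge, one color does not suffice.
Chromatic number = 2.

2


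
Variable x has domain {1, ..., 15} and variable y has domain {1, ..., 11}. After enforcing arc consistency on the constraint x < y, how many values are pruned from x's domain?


For the constraint x < y, x needs a supporting value in y's domain.
x can be at most 10 (one less than y's maximum).
Valid x values from domain: 10 out of 15.
Pruned = 15 - 10 = 5.

5


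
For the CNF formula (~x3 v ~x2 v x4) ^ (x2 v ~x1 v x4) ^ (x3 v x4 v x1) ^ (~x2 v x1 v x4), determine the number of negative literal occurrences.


Scan each clause for negated literals.
Clause 1: 2 negative; Clause 2: 1 negative; Clause 3: 0 negative; Clause 4: 1 negative.
Total negative literal occurrences = 4.

4


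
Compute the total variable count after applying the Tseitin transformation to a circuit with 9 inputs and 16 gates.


The Tseitin transformation introduces one auxiliary variable per gate.
Total variables = inputs + gates = 9 + 16 = 25.

25


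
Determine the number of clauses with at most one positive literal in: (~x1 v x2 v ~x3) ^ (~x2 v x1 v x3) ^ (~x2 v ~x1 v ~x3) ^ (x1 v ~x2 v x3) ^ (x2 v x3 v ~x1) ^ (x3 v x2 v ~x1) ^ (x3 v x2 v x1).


A Horn clause has at most one positive literal.
Clause 1: 1 positive lit(s) -> Horn
Clause 2: 2 positive lit(s) -> not Horn
Clause 3: 0 positive lit(s) -> Horn
Clause 4: 2 positive lit(s) -> not Horn
Clause 5: 2 positive lit(s) -> not Horn
Clause 6: 2 positive lit(s) -> not Horn
Clause 7: 3 positive lit(s) -> not Horn
Total Horn clauses = 2.

2


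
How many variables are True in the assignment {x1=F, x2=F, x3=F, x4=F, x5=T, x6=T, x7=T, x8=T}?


The weight is the number of variables assigned True.
True variables: x5, x6, x7, x8.
Weight = 4.

4


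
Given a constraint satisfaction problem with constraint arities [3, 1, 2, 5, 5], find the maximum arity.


The arities are: 3, 1, 2, 5, 5.
Scan for the maximum value.
Maximum arity = 5.

5


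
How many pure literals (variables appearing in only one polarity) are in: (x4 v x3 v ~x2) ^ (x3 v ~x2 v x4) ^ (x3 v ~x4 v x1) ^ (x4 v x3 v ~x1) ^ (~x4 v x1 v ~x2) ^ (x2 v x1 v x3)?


A pure literal appears in only one polarity across all clauses.
Pure literals: x3 (positive only).
Count = 1.

1


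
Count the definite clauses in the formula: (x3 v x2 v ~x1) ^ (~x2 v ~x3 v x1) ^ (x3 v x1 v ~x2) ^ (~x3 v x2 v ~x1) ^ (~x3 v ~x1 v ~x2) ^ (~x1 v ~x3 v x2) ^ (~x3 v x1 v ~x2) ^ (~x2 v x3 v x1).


A definite clause has exactly one positive literal.
Clause 1: 2 positive -> not definite
Clause 2: 1 positive -> definite
Clause 3: 2 positive -> not definite
Clause 4: 1 positive -> definite
Clause 5: 0 positive -> not definite
Clause 6: 1 positive -> definite
Clause 7: 1 positive -> definite
Clause 8: 2 positive -> not definite
Definite clause count = 4.

4


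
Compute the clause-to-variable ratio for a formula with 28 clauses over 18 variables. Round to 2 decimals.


Clause-to-variable ratio = clauses / variables.
28 / 18 = 1.56.

1.56


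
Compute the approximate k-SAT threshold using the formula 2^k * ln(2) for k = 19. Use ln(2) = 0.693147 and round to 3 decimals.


Using the asymptotic formula: threshold ~ 2^k * ln(2).
2^19 = 524288.
524288 * 0.693147 = 363408.654.

363408.654


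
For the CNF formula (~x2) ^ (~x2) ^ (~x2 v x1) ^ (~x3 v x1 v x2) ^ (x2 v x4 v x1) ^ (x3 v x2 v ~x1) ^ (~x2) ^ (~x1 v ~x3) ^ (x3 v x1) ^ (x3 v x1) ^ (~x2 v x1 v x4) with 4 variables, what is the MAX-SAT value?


Enumerate all 16 truth assignments.
For each, count how many of the 11 clauses are satisfied.
The formula is not fully satisfiable, so the maximum is below 11.
Maximum simultaneously satisfiable clauses = 10.

10


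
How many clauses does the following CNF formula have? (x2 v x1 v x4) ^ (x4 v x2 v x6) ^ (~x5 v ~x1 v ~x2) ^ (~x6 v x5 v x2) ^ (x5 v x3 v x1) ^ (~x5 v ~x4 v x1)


Each group enclosed in parentheses joined by ^ is one clause.
Counting the conjuncts: 6 clauses.

6


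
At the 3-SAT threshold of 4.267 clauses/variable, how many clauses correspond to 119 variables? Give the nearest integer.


The 3-SAT phase transition occurs at approximately 4.267 clauses per variable.
m = 4.267 * 119 = 507.773.
Rounded to nearest integer: 508.

508


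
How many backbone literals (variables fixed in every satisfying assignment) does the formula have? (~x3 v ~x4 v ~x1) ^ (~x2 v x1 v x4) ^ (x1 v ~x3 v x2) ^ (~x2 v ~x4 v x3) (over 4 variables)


Find all satisfying assignments: 8 model(s).
Check which variables have the same value in every model.
No variable is fixed across all models.
Backbone size = 0.

0


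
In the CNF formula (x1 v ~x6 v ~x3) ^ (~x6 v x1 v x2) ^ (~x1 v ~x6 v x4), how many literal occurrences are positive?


Scan each clause for unnegated literals.
Clause 1: 1 positive; Clause 2: 2 positive; Clause 3: 1 positive.
Total positive literal occurrences = 4.

4


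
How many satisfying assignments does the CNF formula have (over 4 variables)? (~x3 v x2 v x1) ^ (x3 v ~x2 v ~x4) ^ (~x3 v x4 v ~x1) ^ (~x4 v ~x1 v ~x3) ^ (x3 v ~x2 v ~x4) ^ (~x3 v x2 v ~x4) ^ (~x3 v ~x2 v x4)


Enumerate all 16 truth assignments over 4 variables.
Test each against every clause.
Satisfying assignments found: 7.

7


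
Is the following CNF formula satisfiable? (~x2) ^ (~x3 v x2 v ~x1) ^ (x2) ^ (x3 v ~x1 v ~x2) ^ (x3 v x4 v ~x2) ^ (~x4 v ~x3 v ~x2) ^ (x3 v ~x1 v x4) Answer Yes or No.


Check all 16 possible truth assignments.
Number of satisfying assignments found: 0.
The formula is unsatisfiable.

No


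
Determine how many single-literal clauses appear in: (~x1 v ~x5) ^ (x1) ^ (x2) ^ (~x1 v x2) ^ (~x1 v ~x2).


A unit clause contains exactly one literal.
Unit clauses found: (x1), (x2).
Count = 2.

2


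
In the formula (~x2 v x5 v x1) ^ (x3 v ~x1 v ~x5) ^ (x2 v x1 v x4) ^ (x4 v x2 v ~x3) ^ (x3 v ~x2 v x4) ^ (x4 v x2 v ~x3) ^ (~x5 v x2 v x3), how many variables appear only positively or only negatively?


A pure literal appears in only one polarity across all clauses.
Pure literals: x4 (positive only).
Count = 1.

1


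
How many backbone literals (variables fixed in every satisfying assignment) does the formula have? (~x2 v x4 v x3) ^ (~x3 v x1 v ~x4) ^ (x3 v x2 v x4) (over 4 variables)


Find all satisfying assignments: 10 model(s).
Check which variables have the same value in every model.
No variable is fixed across all models.
Backbone size = 0.

0


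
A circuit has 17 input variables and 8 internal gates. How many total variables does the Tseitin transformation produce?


The Tseitin transformation introduces one auxiliary variable per gate.
Total variables = inputs + gates = 17 + 8 = 25.

25


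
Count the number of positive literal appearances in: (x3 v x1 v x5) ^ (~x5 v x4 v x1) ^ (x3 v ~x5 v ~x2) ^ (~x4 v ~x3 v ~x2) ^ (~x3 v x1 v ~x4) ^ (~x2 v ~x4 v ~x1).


Scan each clause for unnegated literals.
Clause 1: 3 positive; Clause 2: 2 positive; Clause 3: 1 positive; Clause 4: 0 positive; Clause 5: 1 positive; Clause 6: 0 positive.
Total positive literal occurrences = 7.

7


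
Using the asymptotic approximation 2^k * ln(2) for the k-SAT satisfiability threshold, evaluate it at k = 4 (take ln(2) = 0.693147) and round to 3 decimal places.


Using the asymptotic formula: threshold ~ 2^k * ln(2).
2^4 = 16.
16 * 0.693147 = 11.09.

11.09


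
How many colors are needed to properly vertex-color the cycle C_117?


An odd cycle cannot be 2-colored: alternating two colors around the cycle returns to the start with a conflict.
Since 117 is odd, three colors are required (and three suffice).
Chromatic number = 3.

3


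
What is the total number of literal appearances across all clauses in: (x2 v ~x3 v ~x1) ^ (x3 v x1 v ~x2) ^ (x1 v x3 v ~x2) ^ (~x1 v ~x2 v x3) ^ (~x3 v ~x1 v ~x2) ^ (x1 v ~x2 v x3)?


Clause lengths: 3, 3, 3, 3, 3, 3.
Sum = 3 + 3 + 3 + 3 + 3 + 3 = 18.

18


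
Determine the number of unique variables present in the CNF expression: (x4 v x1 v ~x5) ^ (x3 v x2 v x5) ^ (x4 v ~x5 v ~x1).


Identify each distinct variable in the formula.
Variables found: x1, x2, x3, x4, x5.
Total distinct variables = 5.

5


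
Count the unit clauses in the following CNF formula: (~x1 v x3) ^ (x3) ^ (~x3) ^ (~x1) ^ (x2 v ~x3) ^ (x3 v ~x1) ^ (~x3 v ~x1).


A unit clause contains exactly one literal.
Unit clauses found: (x3), (~x3), (~x1).
Count = 3.

3


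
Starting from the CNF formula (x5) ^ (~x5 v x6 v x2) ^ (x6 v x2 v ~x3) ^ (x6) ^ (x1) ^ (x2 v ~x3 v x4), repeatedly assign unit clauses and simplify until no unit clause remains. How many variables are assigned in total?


Unit propagation repeatedly assigns the literal in any unit clause, then simplifies.
Assignments in order: x5 = T, x6 = T, x1 = T.
No further unit clauses remain.
Total variables assigned = 3.

3


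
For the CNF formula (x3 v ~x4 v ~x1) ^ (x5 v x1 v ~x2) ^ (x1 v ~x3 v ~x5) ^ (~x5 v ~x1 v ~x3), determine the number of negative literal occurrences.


Scan each clause for negated literals.
Clause 1: 2 negative; Clause 2: 1 negative; Clause 3: 2 negative; Clause 4: 3 negative.
Total negative literal occurrences = 8.

8


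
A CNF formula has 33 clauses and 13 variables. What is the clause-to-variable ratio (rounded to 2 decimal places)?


Clause-to-variable ratio = clauses / variables.
33 / 13 = 2.54.

2.54


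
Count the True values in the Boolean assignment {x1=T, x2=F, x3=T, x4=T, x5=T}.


The weight is the number of variables assigned True.
True variables: x1, x3, x4, x5.
Weight = 4.

4


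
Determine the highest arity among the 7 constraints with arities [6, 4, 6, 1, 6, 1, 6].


The arities are: 6, 4, 6, 1, 6, 1, 6.
Scan for the maximum value.
Maximum arity = 6.

6


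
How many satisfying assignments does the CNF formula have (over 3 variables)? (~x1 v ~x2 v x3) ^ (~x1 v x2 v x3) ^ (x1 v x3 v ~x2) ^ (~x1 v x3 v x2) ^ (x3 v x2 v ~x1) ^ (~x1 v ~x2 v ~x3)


Enumerate all 8 truth assignments over 3 variables.
Test each against every clause.
Satisfying assignments found: 4.

4


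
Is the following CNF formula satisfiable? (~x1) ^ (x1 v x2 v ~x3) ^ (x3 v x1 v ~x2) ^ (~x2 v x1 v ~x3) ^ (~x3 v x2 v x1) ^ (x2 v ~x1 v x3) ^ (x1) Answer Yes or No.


Check all 8 possible truth assignments.
Number of satisfying assignments found: 0.
The formula is unsatisfiable.

No


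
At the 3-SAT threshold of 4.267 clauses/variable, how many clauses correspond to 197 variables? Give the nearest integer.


The 3-SAT phase transition occurs at approximately 4.267 clauses per variable.
m = 4.267 * 197 = 840.599.
Rounded to nearest integer: 841.

841


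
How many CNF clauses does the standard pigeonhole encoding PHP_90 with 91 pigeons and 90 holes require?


The PHP encoding has two parts:
1) At-least-one-hole clauses: 91 (one per pigeon, each with 90 literals).
2) At-most-one-pigeon-per-hole clauses: 90 holes * C(91,2) = 90 * 4095 = 368550.
Total clauses = 91 + 368550 = 368641.

368641


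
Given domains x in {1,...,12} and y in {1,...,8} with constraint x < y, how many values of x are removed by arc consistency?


For the constraint x < y, x needs a supporting value in y's domain.
x can be at most 7 (one less than y's maximum).
Valid x values from domain: 7 out of 12.
Pruned = 12 - 7 = 5.

5


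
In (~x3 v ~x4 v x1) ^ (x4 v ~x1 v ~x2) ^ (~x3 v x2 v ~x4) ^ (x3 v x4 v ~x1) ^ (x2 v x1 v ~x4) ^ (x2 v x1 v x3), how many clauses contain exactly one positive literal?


A definite clause has exactly one positive literal.
Clause 1: 1 positive -> definite
Clause 2: 1 positive -> definite
Clause 3: 1 positive -> definite
Clause 4: 2 positive -> not definite
Clause 5: 2 positive -> not definite
Clause 6: 3 positive -> not definite
Definite clause count = 3.

3


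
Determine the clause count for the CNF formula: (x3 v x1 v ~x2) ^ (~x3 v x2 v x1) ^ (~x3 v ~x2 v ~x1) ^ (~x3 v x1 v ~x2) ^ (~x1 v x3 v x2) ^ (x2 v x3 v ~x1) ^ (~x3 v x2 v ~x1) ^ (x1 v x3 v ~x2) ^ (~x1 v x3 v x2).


Each group enclosed in parentheses joined by ^ is one clause.
Counting the conjuncts: 9 clauses.

9


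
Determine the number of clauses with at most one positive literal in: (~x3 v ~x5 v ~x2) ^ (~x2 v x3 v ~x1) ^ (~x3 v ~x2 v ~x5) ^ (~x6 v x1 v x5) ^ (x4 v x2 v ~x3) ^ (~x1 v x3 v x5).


A Horn clause has at most one positive literal.
Clause 1: 0 positive lit(s) -> Horn
Clause 2: 1 positive lit(s) -> Horn
Clause 3: 0 positive lit(s) -> Horn
Clause 4: 2 positive lit(s) -> not Horn
Clause 5: 2 positive lit(s) -> not Horn
Clause 6: 2 positive lit(s) -> not Horn
Total Horn clauses = 3.

3


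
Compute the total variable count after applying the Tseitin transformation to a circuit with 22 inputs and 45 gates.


The Tseitin transformation introduces one auxiliary variable per gate.
Total variables = inputs + gates = 22 + 45 = 67.

67


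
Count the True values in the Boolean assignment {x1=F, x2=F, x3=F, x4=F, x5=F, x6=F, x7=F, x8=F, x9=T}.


The weight is the number of variables assigned True.
True variables: x9.
Weight = 1.

1


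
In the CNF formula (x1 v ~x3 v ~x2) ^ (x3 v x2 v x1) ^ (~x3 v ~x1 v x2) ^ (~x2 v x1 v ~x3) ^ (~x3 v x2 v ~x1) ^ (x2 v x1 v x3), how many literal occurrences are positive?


Scan each clause for unnegated literals.
Clause 1: 1 positive; Clause 2: 3 positive; Clause 3: 1 positive; Clause 4: 1 positive; Clause 5: 1 positive; Clause 6: 3 positive.
Total positive literal occurrences = 10.

10


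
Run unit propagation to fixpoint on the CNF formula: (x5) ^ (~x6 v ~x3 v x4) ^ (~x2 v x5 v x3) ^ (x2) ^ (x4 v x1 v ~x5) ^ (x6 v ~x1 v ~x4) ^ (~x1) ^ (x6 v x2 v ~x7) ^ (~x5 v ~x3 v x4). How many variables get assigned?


Unit propagation repeatedly assigns the literal in any unit clause, then simplifies.
Assignments in order: x5 = T, x2 = T, x1 = F, x4 = T.
No further unit clauses remain.
Total variables assigned = 4.

4


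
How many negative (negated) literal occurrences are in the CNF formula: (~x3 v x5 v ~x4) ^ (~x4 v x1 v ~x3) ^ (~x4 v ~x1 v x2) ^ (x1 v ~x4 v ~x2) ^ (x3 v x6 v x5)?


Scan each clause for negated literals.
Clause 1: 2 negative; Clause 2: 2 negative; Clause 3: 2 negative; Clause 4: 2 negative; Clause 5: 0 negative.
Total negative literal occurrences = 8.

8


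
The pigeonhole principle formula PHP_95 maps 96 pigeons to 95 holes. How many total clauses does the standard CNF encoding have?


The PHP encoding has two parts:
1) At-least-one-hole clauses: 96 (one per pigeon, each with 95 literals).
2) At-most-one-pigeon-per-hole clauses: 95 holes * C(96,2) = 95 * 4560 = 433200.
Total clauses = 96 + 433200 = 433296.

433296


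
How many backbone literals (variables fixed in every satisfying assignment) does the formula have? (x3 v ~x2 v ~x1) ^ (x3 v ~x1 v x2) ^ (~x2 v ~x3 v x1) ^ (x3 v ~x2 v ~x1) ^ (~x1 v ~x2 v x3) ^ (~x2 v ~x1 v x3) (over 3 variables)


Find all satisfying assignments: 5 model(s).
Check which variables have the same value in every model.
No variable is fixed across all models.
Backbone size = 0.

0


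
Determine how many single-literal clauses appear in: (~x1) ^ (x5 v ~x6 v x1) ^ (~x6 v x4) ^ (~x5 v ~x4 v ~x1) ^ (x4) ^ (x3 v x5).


A unit clause contains exactly one literal.
Unit clauses found: (~x1), (x4).
Count = 2.

2


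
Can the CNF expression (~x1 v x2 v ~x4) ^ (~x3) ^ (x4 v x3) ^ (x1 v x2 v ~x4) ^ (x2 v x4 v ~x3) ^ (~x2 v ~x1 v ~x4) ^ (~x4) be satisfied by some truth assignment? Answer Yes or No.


Check all 16 possible truth assignments.
Number of satisfying assignments found: 0.
The formula is unsatisfiable.

No


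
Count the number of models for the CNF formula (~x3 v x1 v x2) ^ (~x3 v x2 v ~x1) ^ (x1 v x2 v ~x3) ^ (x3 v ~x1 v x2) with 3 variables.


Enumerate all 8 truth assignments over 3 variables.
Test each against every clause.
Satisfying assignments found: 5.

5


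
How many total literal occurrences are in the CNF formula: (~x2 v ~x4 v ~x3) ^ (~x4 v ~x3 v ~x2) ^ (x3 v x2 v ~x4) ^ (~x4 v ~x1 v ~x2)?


Clause lengths: 3, 3, 3, 3.
Sum = 3 + 3 + 3 + 3 = 12.

12


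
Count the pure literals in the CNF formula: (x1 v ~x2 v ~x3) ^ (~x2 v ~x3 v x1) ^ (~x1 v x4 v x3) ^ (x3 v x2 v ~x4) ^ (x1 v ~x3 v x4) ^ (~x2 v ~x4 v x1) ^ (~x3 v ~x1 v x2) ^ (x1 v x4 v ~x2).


A pure literal appears in only one polarity across all clauses.
No pure literals found.
Count = 0.

0


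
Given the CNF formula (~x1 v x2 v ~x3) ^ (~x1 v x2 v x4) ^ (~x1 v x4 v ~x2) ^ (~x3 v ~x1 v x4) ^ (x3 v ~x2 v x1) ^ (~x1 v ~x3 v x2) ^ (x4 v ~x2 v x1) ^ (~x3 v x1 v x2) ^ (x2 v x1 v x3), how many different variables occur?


Identify each distinct variable in the formula.
Variables found: x1, x2, x3, x4.
Total distinct variables = 4.

4


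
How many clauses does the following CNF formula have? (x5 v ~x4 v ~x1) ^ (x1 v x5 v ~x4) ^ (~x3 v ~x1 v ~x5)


Each group enclosed in parentheses joined by ^ is one clause.
Counting the conjuncts: 3 clauses.

3


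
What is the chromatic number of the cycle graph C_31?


An odd cycle cannot be 2-colored: alternating two colors around the cycle returns to the start with a conflict.
Since 31 is odd, three colors are required (and three suffice).
Chromatic number = 3.

3


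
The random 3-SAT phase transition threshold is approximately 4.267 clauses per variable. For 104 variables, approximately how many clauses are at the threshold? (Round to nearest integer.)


The 3-SAT phase transition occurs at approximately 4.267 clauses per variable.
m = 4.267 * 104 = 443.768.
Rounded to nearest integer: 444.

444


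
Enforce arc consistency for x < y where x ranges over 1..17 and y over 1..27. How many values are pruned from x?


For the constraint x < y, x needs a supporting value in y's domain.
x can be at most 26 (one less than y's maximum).
Valid x values from domain: 17 out of 17.
Pruned = 17 - 17 = 0.

0


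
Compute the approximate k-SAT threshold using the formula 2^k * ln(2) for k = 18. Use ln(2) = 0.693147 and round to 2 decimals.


Using the asymptotic formula: threshold ~ 2^k * ln(2).
2^18 = 262144.
262144 * 0.693147 = 181704.33.

181704.33


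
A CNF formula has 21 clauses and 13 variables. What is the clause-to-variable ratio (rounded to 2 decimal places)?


Clause-to-variable ratio = clauses / variables.
21 / 13 = 1.62.

1.62


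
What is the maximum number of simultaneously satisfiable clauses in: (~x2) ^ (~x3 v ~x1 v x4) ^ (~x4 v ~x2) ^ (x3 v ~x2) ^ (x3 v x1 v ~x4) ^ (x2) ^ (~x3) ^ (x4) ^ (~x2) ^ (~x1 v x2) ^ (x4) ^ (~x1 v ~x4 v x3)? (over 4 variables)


Enumerate all 16 truth assignments.
For each, count how many of the 12 clauses are satisfied.
The formula is not fully satisfiable, so the maximum is below 12.
Maximum simultaneously satisfiable clauses = 10.

10


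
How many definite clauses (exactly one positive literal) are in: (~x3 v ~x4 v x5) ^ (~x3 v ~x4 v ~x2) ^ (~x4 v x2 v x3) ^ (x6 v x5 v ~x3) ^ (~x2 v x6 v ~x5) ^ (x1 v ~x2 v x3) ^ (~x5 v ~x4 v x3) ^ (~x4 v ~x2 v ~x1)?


A definite clause has exactly one positive literal.
Clause 1: 1 positive -> definite
Clause 2: 0 positive -> not definite
Clause 3: 2 positive -> not definite
Clause 4: 2 positive -> not definite
Clause 5: 1 positive -> definite
Clause 6: 2 positive -> not definite
Clause 7: 1 positive -> definite
Clause 8: 0 positive -> not definite
Definite clause count = 3.

3


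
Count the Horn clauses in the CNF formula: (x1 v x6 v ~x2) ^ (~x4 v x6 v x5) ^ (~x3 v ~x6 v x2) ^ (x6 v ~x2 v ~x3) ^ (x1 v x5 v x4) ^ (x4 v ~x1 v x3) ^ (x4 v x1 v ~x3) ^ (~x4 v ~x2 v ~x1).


A Horn clause has at most one positive literal.
Clause 1: 2 positive lit(s) -> not Horn
Clause 2: 2 positive lit(s) -> not Horn
Clause 3: 1 positive lit(s) -> Horn
Clause 4: 1 positive lit(s) -> Horn
Clause 5: 3 positive lit(s) -> not Horn
Clause 6: 2 positive lit(s) -> not Horn
Clause 7: 2 positive lit(s) -> not Horn
Clause 8: 0 positive lit(s) -> Horn
Total Horn clauses = 3.

3


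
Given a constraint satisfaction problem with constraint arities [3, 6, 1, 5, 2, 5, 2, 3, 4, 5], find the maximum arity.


The arities are: 3, 6, 1, 5, 2, 5, 2, 3, 4, 5.
Scan for the maximum value.
Maximum arity = 6.

6


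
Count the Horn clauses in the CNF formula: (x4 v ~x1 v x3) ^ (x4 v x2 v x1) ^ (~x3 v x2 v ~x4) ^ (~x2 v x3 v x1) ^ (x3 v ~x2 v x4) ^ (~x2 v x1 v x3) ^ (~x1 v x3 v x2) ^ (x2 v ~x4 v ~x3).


A Horn clause has at most one positive literal.
Clause 1: 2 positive lit(s) -> not Horn
Clause 2: 3 positive lit(s) -> not Horn
Clause 3: 1 positive lit(s) -> Horn
Clause 4: 2 positive lit(s) -> not Horn
Clause 5: 2 positive lit(s) -> not Horn
Clause 6: 2 positive lit(s) -> not Horn
Clause 7: 2 positive lit(s) -> not Horn
Clause 8: 1 positive lit(s) -> Horn
Total Horn clauses = 2.

2


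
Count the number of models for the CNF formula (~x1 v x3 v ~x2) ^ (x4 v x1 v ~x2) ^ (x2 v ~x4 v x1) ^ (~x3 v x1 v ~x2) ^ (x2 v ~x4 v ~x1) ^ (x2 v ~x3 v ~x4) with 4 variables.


Enumerate all 16 truth assignments over 4 variables.
Test each against every clause.
Satisfying assignments found: 7.

7


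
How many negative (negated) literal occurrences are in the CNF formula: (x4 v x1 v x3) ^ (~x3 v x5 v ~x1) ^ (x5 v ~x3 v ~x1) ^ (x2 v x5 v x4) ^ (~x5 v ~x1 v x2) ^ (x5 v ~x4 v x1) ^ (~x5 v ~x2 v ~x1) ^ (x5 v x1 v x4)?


Scan each clause for negated literals.
Clause 1: 0 negative; Clause 2: 2 negative; Clause 3: 2 negative; Clause 4: 0 negative; Clause 5: 2 negative; Clause 6: 1 negative; Clause 7: 3 negative; Clause 8: 0 negative.
Total negative literal occurrences = 10.

10


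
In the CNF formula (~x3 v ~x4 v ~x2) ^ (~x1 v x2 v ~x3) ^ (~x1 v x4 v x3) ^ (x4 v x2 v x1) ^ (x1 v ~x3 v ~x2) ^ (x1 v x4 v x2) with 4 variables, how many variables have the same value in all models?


Find all satisfying assignments: 7 model(s).
Check which variables have the same value in every model.
No variable is fixed across all models.
Backbone size = 0.

0


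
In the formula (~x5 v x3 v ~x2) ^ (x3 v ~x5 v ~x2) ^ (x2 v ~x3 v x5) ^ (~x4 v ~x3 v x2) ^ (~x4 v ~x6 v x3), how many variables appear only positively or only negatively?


A pure literal appears in only one polarity across all clauses.
Pure literals: x4 (negative only), x6 (negative only).
Count = 2.

2


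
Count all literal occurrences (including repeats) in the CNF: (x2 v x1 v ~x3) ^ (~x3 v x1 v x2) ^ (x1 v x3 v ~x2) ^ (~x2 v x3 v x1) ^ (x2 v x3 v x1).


Clause lengths: 3, 3, 3, 3, 3.
Sum = 3 + 3 + 3 + 3 + 3 = 15.

15


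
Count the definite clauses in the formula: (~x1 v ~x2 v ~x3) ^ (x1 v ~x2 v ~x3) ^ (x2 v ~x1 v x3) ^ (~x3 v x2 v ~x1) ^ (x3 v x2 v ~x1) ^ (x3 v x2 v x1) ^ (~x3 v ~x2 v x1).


A definite clause has exactly one positive literal.
Clause 1: 0 positive -> not definite
Clause 2: 1 positive -> definite
Clause 3: 2 positive -> not definite
Clause 4: 1 positive -> definite
Clause 5: 2 positive -> not definite
Clause 6: 3 positive -> not definite
Clause 7: 1 positive -> definite
Definite clause count = 3.

3


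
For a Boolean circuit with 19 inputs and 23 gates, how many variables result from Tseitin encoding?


The Tseitin transformation introduces one auxiliary variable per gate.
Total variables = inputs + gates = 19 + 23 = 42.

42


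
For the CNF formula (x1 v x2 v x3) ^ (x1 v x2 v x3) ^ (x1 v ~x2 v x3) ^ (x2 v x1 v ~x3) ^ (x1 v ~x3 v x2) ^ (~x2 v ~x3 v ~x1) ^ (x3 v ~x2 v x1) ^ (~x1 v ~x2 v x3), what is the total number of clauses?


Each group enclosed in parentheses joined by ^ is one clause.
Counting the conjuncts: 8 clauses.

8


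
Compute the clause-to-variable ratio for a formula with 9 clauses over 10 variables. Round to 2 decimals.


Clause-to-variable ratio = clauses / variables.
9 / 10 = 0.9.

0.9


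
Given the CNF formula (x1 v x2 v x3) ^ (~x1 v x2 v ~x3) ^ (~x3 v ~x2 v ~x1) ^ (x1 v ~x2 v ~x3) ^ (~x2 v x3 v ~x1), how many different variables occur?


Identify each distinct variable in the formula.
Variables found: x1, x2, x3.
Total distinct variables = 3.

3


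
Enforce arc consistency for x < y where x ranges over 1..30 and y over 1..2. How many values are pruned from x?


For the constraint x < y, x needs a supporting value in y's domain.
x can be at most 1 (one less than y's maximum).
Valid x values from domain: 1 out of 30.
Pruned = 30 - 1 = 29.

29


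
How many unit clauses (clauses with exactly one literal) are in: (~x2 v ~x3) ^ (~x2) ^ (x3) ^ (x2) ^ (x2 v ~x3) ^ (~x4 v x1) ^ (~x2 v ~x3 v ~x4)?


A unit clause contains exactly one literal.
Unit clauses found: (~x2), (x3), (x2).
Count = 3.

3


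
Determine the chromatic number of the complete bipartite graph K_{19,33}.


K_{19,33} is bipartite by definition: the two parts are independent sets, with every edge crossing between them.
Color all vertices in one part with color 1 and all vertices in the other part with color 2.
Since the graph has at least one edge, one color does not suffice.
Chromatic number = 2.

2


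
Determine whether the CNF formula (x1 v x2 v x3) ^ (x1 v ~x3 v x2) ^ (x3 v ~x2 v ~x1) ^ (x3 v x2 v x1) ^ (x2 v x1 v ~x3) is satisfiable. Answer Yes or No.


Check all 8 possible truth assignments.
Number of satisfying assignments found: 5.
The formula is satisfiable.

Yes


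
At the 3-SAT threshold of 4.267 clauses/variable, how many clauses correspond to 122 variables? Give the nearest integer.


The 3-SAT phase transition occurs at approximately 4.267 clauses per variable.
m = 4.267 * 122 = 520.574.
Rounded to nearest integer: 521.

521


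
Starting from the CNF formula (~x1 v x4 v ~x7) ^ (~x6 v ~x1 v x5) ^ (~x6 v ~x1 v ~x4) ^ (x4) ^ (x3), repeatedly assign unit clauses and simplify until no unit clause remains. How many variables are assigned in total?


Unit propagation repeatedly assigns the literal in any unit clause, then simplifies.
Assignments in order: x4 = T, x3 = T.
No further unit clauses remain.
Total variables assigned = 2.

2


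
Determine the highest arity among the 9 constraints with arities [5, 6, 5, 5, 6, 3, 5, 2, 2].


The arities are: 5, 6, 5, 5, 6, 3, 5, 2, 2.
Scan for the maximum value.
Maximum arity = 6.

6


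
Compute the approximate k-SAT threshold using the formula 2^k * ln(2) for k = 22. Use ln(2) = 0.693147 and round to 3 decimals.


Using the asymptotic formula: threshold ~ 2^k * ln(2).
2^22 = 4194304.
4194304 * 0.693147 = 2907269.235.

2907269.235


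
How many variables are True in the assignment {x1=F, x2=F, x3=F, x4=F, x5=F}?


The weight is the number of variables assigned True.
True variables: none.
Weight = 0.

0


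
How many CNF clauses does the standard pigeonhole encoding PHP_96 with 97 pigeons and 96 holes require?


The PHP encoding has two parts:
1) At-least-one-hole clauses: 97 (one per pigeon, each with 96 literals).
2) At-most-one-pigeon-per-hole clauses: 96 holes * C(97,2) = 96 * 4656 = 446976.
Total clauses = 97 + 446976 = 447073.

447073


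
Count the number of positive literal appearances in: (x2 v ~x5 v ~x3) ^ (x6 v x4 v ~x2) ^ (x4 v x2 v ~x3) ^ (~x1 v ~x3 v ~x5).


Scan each clause for unnegated literals.
Clause 1: 1 positive; Clause 2: 2 positive; Clause 3: 2 positive; Clause 4: 0 positive.
Total positive literal occurrences = 5.

5
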